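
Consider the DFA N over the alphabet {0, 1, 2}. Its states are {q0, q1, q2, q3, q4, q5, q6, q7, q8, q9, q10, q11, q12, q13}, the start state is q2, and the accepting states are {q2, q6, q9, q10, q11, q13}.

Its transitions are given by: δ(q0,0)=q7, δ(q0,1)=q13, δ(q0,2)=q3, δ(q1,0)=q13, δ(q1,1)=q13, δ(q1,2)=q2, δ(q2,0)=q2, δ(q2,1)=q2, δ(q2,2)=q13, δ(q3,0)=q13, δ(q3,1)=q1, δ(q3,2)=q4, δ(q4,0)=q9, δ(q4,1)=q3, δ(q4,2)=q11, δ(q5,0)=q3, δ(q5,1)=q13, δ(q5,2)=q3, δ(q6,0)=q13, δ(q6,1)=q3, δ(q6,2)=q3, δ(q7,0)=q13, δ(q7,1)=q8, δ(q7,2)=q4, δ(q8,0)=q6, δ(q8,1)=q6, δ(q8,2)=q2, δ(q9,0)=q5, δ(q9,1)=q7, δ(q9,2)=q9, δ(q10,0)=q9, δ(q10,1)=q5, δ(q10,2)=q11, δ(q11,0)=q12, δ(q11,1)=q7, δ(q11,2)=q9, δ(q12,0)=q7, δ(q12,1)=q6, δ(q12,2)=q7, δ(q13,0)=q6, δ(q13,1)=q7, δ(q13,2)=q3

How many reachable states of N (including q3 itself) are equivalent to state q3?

2

First remove the unreachable states {q0,q10}; 12 states remain.
Initial partition by acceptance: {q2,q6,q9,q11,q13} | {q1,q3,q4,q5,q7,q8,q12}.
Split {q2,q6,q9,q11,q13} by δ(·,0) → {q2,q6,q13} and {q9,q11}.
Split {q2,q6,q13} by δ(·,1) → {q6,q13} and {q2}.
On input 0, block {q1,q3,q4,q5,q7,q8,q12} splits into {q1,q3,q7,q8} and {q5,q12} and {q4}.
Split {q1,q3,q7,q8} by δ(·,1) → {q1,q8} and {q3,q7}.
Stable partition: {q6,q13} | {q1,q8} | {q9,q11} | {q2} | {q5,q12} | {q4} | {q3,q7} — 7 equivalence classes.
The equivalence class containing q3 is {q3,q7}, of size 2.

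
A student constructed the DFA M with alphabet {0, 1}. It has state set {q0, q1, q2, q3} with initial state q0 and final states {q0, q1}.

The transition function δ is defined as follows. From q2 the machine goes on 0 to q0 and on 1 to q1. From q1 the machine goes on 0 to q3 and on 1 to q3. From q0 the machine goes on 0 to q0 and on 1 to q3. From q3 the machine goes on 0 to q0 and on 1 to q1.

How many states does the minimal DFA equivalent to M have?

3

Reachable states from the start: {q0,q1,q3}. Unreachable: {q2} — drop them.
Start with accepting vs non-accepting: {q0,q1} | {q3}.
On input 0, block {q0,q1} splits into {q0} and {q1}.
No further refinement is possible. Final partition (3 blocks): {q0} | {q3} | {q1}.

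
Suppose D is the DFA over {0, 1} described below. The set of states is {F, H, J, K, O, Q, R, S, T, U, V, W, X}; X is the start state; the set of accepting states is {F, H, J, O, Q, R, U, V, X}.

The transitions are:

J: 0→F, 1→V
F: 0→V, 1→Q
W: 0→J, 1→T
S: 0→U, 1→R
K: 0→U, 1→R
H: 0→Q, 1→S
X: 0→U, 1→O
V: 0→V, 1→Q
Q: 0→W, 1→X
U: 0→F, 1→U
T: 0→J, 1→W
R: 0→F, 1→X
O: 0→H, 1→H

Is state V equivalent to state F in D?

First remove the unreachable states {K}; 12 states remain.
Start with accepting vs non-accepting: {F,H,J,O,Q,R,U,V,X} | {S,T,W}.
On input 0, block {F,H,J,O,Q,R,U,V,X} splits into {F,H,J,O,R,U,V,X} and {Q}.
Refine {F,H,J,O,R,U,V,X} on symbol 0: members go to different blocks, giving {F,J,O,R,U,V,X} and {H}.
On input 0, block {F,J,O,R,U,V,X} splits into {F,J,R,U,V,X} and {O}.
On input 1, block {F,J,R,U,V,X} splits into {J,R,U} and {F,V} and {X}.
Split {J,R,U} by δ(·,1) → {U} and {J} and {R}.
Split {S,T,W} by δ(·,0) → {T,W} and {S}.
No further refinement is possible. Final partition (10 blocks): {U} | {T,W} | {Q} | {H} | {O} | {F,V} | {X} | {J} | {R} | {S}.
V and F lie in the same block of the stable partition, so they are equivalent — no string distinguishes them.

Yes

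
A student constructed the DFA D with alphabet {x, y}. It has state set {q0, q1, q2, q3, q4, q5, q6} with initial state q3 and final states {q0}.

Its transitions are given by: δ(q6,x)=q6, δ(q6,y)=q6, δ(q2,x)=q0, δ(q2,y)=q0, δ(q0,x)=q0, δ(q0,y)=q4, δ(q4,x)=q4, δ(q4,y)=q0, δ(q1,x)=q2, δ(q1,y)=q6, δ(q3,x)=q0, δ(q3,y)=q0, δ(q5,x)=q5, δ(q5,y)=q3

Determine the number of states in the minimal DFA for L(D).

3

First remove the unreachable states {q1,q2,q5,q6}; 3 states remain.
Initial partition by acceptance: {q0} | {q3,q4}.
Split {q3,q4} by δ(·,x) → {q3} and {q4}.
The partition is now stable with 3 blocks: {q0} | {q3} | {q4}.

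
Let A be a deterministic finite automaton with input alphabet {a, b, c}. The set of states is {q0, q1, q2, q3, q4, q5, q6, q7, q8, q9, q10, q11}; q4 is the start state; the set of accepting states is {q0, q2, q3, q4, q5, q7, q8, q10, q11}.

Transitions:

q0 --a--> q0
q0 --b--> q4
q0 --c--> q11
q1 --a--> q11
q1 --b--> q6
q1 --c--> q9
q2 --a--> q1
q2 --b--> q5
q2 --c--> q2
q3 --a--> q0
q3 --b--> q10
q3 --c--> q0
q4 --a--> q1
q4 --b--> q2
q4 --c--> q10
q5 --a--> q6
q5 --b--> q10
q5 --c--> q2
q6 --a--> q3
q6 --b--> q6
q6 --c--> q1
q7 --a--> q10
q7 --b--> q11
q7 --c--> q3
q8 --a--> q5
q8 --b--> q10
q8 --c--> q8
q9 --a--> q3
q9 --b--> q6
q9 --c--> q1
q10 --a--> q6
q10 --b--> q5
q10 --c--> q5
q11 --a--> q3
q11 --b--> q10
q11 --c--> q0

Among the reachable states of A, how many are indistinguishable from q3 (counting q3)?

First remove the unreachable states {q7,q8}; 10 states remain.
Start with accepting vs non-accepting: {q0,q2,q3,q4,q5,q10,q11} | {q1,q6,q9}.
On input a, block {q0,q2,q3,q4,q5,q10,q11} splits into {q2,q4,q5,q10} and {q0,q3,q11}.
No further refinement is possible. Final partition (3 blocks): {q2,q4,q5,q10} | {q1,q6,q9} | {q0,q3,q11}.
The equivalence class containing q3 is {q0,q3,q11}, of size 3.

3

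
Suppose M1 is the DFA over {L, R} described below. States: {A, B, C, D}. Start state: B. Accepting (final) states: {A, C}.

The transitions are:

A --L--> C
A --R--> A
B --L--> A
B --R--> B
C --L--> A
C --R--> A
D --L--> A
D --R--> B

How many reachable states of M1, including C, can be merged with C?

2

States {D} cannot be reached from the start state, so discard them.
P0 = {A,C} | {B}.
No further refinement is possible. Final partition (2 blocks): {A,C} | {B}.
The equivalence class containing C is {A,C}, of size 2.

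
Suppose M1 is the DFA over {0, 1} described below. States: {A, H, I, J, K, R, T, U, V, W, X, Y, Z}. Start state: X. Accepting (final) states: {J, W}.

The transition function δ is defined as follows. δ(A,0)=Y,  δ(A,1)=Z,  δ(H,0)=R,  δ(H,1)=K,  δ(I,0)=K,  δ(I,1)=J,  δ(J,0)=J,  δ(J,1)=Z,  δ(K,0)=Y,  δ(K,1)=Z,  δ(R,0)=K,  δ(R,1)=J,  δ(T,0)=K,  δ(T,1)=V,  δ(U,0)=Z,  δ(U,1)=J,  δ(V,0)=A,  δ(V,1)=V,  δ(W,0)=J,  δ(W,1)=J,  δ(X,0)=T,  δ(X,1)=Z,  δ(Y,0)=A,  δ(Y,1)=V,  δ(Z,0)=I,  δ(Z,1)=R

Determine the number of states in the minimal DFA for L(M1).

5

States {H,U,W} cannot be reached from the start state, so discard them.
Start with accepting vs non-accepting: {J} | {A,I,K,R,T,V,X,Y,Z}.
Split {A,I,K,R,T,V,X,Y,Z} by δ(·,1) → {A,K,T,V,X,Y,Z} and {I,R}.
On input 0, block {A,K,T,V,X,Y,Z} splits into {A,K,T,V,X,Y} and {Z}.
Refine {A,K,T,V,X,Y} on symbol 1: members go to different blocks, giving {A,K,X} and {T,V,Y}.
The partition is now stable with 5 blocks: {J} | {A,K,X} | {I,R} | {Z} | {T,V,Y}.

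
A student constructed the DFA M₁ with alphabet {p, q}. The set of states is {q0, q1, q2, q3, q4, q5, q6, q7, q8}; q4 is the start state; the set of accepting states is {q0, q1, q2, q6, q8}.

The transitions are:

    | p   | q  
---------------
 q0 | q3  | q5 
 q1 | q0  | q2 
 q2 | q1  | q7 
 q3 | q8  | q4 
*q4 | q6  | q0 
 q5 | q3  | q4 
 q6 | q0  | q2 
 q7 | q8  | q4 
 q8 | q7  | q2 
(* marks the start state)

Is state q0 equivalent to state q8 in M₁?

No

Initial partition by acceptance: {q0,q1,q2,q6,q8} | {q3,q4,q5,q7}.
Split {q0,q1,q2,q6,q8} by δ(·,p) → {q1,q2,q6} and {q0,q8}.
Split {q1,q2,q6} by δ(·,p) → {q1,q6} and {q2}.
On input p, block {q3,q4,q5,q7} splits into {q3,q7} and {q4} and {q5}.
Split {q0,q8} by δ(·,q) → {q0} and {q8}.
No further refinement is possible. Final partition (7 blocks): {q1,q6} | {q3,q7} | {q0} | {q2} | {q4} | {q5} | {q8}.
q0 and q8 end up in different blocks, so they are distinguishable. For instance, the string 'q' is accepted from only q8.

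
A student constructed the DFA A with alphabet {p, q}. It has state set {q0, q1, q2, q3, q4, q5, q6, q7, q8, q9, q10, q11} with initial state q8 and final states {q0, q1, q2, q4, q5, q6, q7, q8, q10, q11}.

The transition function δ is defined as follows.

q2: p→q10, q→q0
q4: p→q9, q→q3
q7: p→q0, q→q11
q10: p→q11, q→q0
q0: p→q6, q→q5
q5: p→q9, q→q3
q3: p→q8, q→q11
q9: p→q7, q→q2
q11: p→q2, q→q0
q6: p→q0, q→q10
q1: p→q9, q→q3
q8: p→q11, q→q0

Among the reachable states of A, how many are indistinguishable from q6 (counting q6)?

States {q1,q4} cannot be reached from the start state, so discard them.
Start with accepting vs non-accepting: {q0,q2,q5,q6,q7,q8,q10,q11} | {q3,q9}.
On input p, block {q0,q2,q5,q6,q7,q8,q10,q11} splits into {q0,q2,q6,q7,q8,q10,q11} and {q5}.
On input q, block {q0,q2,q6,q7,q8,q10,q11} splits into {q2,q6,q7,q8,q10,q11} and {q0}.
On input p, block {q2,q6,q7,q8,q10,q11} splits into {q2,q8,q10,q11} and {q6,q7}.
Split {q3,q9} by δ(·,p) → {q3} and {q9}.
Stable partition: {q2,q8,q10,q11} | {q3} | {q5} | {q0} | {q6,q7} | {q9} — 6 equivalence classes.
The equivalence class containing q6 is {q6,q7}, of size 2.

2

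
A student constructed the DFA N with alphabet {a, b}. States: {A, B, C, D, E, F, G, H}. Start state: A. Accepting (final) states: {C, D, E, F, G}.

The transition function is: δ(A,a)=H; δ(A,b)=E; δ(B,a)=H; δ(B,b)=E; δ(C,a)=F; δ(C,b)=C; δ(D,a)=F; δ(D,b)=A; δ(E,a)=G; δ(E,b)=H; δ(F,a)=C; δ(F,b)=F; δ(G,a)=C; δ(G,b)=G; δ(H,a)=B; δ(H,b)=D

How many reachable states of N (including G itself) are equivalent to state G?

All states are reachable from the start state.
Initial partition by acceptance: {C,D,E,F,G} | {A,B,H}.
On input b, block {C,D,E,F,G} splits into {C,F,G} and {D,E}.
The partition is now stable with 3 blocks: {C,F,G} | {A,B,H} | {D,E}.
The equivalence class containing G is {C,F,G}, of size 3.

3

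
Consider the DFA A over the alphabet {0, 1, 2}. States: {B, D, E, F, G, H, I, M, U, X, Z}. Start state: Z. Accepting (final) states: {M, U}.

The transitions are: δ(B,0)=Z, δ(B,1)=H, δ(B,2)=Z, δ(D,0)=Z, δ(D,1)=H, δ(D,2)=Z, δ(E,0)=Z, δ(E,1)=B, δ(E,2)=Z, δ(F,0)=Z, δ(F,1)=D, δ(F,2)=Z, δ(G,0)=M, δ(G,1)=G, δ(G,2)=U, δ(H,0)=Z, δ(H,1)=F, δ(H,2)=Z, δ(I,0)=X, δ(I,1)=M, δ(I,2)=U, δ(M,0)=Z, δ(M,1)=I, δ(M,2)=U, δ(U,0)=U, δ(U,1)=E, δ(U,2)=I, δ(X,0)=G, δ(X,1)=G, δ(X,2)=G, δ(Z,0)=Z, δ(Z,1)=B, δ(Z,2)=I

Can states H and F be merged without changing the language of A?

Yes

All states are reachable from the start state.
P0 = {M,U} | {B,D,E,F,G,H,I,X,Z}.
Refine {M,U} on symbol 0: members go to different blocks, giving {M} and {U}.
Split {B,D,E,F,G,H,I,X,Z} by δ(·,0) → {B,D,E,F,H,I,X,Z} and {G}.
Split {B,D,E,F,H,I,X,Z} by δ(·,0) → {B,D,E,F,H,I,Z} and {X}.
Split {B,D,E,F,H,I,Z} by δ(·,0) → {B,D,E,F,H,Z} and {I}.
On input 2, block {B,D,E,F,H,Z} splits into {B,D,E,F,H} and {Z}.
The partition is now stable with 7 blocks: {M} | {B,D,E,F,H} | {U} | {G} | {X} | {I} | {Z}.
H and F lie in the same block of the stable partition, so they are equivalent — no string distinguishes them.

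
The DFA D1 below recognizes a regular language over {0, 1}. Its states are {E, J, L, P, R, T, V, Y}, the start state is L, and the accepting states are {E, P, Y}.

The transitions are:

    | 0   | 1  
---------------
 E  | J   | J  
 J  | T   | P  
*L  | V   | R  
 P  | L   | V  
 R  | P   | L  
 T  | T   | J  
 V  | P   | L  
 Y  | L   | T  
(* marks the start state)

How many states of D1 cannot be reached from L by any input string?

BFS from L reaches {L, P, R, V}; the 4 state(s) E, J, T, Y are never visited.

4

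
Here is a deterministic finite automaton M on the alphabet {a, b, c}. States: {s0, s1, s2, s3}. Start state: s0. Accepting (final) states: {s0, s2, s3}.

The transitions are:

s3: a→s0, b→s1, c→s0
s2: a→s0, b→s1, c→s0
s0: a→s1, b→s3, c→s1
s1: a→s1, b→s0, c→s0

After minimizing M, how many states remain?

Reachable states from the start: {s0,s1,s3}. Unreachable: {s2} — drop them.
P0 = {s0,s3} | {s1}.
Split {s0,s3} by δ(·,a) → {s0} and {s3}.
Stable partition: {s0} | {s1} | {s3} — 3 equivalence classes.

3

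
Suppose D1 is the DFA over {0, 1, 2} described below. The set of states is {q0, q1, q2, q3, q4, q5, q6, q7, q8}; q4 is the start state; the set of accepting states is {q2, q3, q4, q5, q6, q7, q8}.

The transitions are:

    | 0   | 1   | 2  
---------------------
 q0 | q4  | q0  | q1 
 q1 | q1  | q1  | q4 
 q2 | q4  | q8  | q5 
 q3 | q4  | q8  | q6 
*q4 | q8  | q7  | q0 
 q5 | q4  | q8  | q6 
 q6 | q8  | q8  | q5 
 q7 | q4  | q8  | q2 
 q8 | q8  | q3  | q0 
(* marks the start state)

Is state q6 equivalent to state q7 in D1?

Yes

Initial partition by acceptance: {q2,q3,q4,q5,q6,q7,q8} | {q0,q1}.
Refine {q2,q3,q4,q5,q6,q7,q8} on symbol 2: members go to different blocks, giving {q2,q3,q5,q6,q7} and {q4,q8}.
On input 0, block {q0,q1} splits into {q0} and {q1}.
The partition is now stable with 4 blocks: {q2,q3,q5,q6,q7} | {q0} | {q4,q8} | {q1}.
q6 and q7 lie in the same block of the stable partition, so they are equivalent — no string distinguishes them.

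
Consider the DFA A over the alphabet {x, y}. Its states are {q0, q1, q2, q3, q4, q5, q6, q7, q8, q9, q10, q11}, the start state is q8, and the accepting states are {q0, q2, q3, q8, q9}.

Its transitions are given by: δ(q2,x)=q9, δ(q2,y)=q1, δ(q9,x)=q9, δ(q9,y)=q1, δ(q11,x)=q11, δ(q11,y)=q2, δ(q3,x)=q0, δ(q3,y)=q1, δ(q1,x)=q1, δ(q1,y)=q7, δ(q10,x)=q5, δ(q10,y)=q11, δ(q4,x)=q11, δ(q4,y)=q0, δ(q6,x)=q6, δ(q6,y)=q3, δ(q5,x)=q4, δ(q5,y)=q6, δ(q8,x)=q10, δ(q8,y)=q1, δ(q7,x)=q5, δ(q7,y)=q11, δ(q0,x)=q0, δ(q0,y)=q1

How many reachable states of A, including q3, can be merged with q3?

4

P0 = {q0,q2,q3,q8,q9} | {q1,q4,q5,q6,q7,q10,q11}.
On input x, block {q0,q2,q3,q8,q9} splits into {q0,q2,q3,q9} and {q8}.
On input y, block {q1,q4,q5,q6,q7,q10,q11} splits into {q1,q5,q7,q10} and {q4,q6,q11}.
Split {q1,q5,q7,q10} by δ(·,x) → {q1,q7,q10} and {q5}.
On input x, block {q1,q7,q10} splits into {q7,q10} and {q1}.
Stable partition: {q0,q2,q3,q9} | {q7,q10} | {q8} | {q4,q6,q11} | {q5} | {q1} — 6 equivalence classes.
The equivalence class containing q3 is {q0,q2,q3,q9}, of size 4.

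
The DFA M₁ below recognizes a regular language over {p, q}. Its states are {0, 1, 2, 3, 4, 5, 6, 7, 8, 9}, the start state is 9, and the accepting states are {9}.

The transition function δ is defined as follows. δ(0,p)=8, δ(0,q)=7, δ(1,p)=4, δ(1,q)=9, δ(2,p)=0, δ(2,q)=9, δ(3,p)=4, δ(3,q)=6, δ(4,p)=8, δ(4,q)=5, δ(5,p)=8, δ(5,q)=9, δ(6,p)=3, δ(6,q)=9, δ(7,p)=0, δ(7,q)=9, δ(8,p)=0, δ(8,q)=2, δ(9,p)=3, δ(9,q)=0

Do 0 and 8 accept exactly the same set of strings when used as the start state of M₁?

Yes

First remove the unreachable states {1}; 9 states remain.
Start with accepting vs non-accepting: {9} | {0,2,3,4,5,6,7,8}.
On input q, block {0,2,3,4,5,6,7,8} splits into {0,3,4,8} and {2,5,6,7}.
No further refinement is possible. Final partition (3 blocks): {9} | {0,3,4,8} | {2,5,6,7}.
0 and 8 lie in the same block of the stable partition, so they are equivalent — no string distinguishes them.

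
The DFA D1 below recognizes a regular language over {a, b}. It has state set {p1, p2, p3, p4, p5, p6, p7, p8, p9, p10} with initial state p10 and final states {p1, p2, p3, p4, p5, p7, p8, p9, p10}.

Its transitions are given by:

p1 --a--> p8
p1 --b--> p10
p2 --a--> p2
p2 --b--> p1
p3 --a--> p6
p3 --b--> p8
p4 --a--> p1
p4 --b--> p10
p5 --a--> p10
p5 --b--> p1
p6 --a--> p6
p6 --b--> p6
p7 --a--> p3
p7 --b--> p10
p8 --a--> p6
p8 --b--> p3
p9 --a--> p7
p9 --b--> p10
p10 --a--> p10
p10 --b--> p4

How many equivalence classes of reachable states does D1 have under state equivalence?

First remove the unreachable states {p2,p5,p7,p9}; 6 states remain.
Initial partition by acceptance: {p1,p3,p4,p8,p10} | {p6}.
Refine {p1,p3,p4,p8,p10} on symbol a: members go to different blocks, giving {p1,p4,p10} and {p3,p8}.
On input a, block {p1,p4,p10} splits into {p4,p10} and {p1}.
Split {p4,p10} by δ(·,a) → {p4} and {p10}.
Stable partition: {p4} | {p6} | {p3,p8} | {p1} | {p10} — 5 equivalence classes.

5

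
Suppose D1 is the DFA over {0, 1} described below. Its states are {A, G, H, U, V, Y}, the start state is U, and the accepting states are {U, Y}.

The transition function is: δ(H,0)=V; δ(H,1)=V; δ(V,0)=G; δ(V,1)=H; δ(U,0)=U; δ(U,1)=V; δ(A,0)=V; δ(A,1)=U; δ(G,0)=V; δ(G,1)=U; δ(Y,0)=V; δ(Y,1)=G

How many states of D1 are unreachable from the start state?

2

BFS from U reaches {G, H, U, V}; the 2 state(s) A, Y are never visited.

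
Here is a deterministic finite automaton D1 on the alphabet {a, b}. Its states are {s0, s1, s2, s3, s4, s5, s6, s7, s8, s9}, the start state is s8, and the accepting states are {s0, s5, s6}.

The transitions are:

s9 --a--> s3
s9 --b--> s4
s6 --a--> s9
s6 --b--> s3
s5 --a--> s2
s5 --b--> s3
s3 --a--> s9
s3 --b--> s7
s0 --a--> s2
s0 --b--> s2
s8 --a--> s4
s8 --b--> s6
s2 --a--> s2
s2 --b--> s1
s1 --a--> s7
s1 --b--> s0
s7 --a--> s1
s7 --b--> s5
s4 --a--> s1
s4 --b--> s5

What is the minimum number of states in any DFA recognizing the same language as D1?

3

Start with accepting vs non-accepting: {s0,s5,s6} | {s1,s2,s3,s4,s7,s8,s9}.
Split {s1,s2,s3,s4,s7,s8,s9} by δ(·,b) → {s1,s4,s7,s8} and {s2,s3,s9}.
Stable partition: {s0,s5,s6} | {s1,s4,s7,s8} | {s2,s3,s9} — 3 equivalence classes.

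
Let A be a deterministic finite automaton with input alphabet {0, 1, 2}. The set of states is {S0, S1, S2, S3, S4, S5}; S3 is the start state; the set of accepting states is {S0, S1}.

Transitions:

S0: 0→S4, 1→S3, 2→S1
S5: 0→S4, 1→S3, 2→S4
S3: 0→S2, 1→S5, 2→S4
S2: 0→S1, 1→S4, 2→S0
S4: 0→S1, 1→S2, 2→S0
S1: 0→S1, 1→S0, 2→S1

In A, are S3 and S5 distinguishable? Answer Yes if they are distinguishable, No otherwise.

No

All states are reachable from the start state.
Initial partition by acceptance: {S0,S1} | {S2,S3,S4,S5}.
Refine {S0,S1} on symbol 0: members go to different blocks, giving {S0} and {S1}.
On input 0, block {S2,S3,S4,S5} splits into {S2,S4} and {S3,S5}.
No further refinement is possible. Final partition (4 blocks): {S0} | {S2,S4} | {S1} | {S3,S5}.
S3 and S5 lie in the same block of the stable partition, so they are equivalent — no string distinguishes them.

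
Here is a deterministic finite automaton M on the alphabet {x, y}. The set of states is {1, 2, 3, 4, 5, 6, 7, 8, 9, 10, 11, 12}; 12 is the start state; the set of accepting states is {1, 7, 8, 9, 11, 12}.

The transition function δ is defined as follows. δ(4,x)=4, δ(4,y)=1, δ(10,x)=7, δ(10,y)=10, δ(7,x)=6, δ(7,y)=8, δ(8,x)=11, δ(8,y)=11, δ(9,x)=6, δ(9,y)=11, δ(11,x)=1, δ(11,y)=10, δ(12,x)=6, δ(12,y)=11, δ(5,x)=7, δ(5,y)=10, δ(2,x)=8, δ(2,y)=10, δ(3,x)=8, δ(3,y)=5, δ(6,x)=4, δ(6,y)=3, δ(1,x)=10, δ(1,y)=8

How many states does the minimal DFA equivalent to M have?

9

Reachable states from the start: {1,3,4,5,6,7,8,10,11,12}. Unreachable: {2,9} — drop them.
P0 = {1,7,8,11,12} | {3,4,5,6,10}.
Refine {1,7,8,11,12} on symbol x: members go to different blocks, giving {1,7,12} and {8,11}.
On input x, block {3,4,5,6,10} splits into {4,6} and {5,10} and {3}.
Refine {1,7,12} on symbol x: members go to different blocks, giving {7,12} and {1}.
Refine {4,6} on symbol y: members go to different blocks, giving {4} and {6}.
Refine {8,11} on symbol x: members go to different blocks, giving {8} and {11}.
On input y, block {7,12} splits into {7} and {12}.
Stable partition: {7} | {4} | {8} | {5,10} | {3} | {1} | {6} | {11} | {12} — 9 equivalence classes.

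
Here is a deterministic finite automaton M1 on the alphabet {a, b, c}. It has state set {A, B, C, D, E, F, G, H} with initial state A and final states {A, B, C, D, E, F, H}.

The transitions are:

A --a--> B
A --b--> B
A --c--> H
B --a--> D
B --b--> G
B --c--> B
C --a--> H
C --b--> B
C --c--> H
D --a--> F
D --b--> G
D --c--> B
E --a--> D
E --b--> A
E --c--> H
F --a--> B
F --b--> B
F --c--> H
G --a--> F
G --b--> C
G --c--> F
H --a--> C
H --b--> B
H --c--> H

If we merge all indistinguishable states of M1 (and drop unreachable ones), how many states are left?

5

First remove the unreachable states {E}; 7 states remain.
P0 = {A,B,C,D,F,H} | {G}.
Split {A,B,C,D,F,H} by δ(·,b) → {A,C,F,H} and {B,D}.
Split {A,C,F,H} by δ(·,a) → {A,F} and {C,H}.
Split {B,D} by δ(·,a) → {B} and {D}.
Stable partition: {A,F} | {G} | {B} | {C,H} | {D} — 5 equivalence classes.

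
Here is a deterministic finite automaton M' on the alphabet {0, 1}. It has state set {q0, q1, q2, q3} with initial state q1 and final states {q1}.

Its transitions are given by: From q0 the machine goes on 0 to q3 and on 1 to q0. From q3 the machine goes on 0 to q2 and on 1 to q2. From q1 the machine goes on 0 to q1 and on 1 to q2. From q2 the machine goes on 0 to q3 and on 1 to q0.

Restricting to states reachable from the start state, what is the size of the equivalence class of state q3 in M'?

3

Every state is reachable, so we keep all 4.
Start with accepting vs non-accepting: {q1} | {q0,q2,q3}.
No further refinement is possible. Final partition (2 blocks): {q1} | {q0,q2,q3}.
The equivalence class containing q3 is {q0,q2,q3}, of size 3.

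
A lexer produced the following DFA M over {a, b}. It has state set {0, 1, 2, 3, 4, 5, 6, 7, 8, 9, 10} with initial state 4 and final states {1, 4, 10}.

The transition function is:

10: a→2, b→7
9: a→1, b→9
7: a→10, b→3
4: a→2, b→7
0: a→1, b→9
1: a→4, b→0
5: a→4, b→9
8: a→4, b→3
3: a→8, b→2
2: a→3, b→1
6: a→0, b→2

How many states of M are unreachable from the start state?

2

No path from 4 leads to 5, 6; the other 9 states are all reachable.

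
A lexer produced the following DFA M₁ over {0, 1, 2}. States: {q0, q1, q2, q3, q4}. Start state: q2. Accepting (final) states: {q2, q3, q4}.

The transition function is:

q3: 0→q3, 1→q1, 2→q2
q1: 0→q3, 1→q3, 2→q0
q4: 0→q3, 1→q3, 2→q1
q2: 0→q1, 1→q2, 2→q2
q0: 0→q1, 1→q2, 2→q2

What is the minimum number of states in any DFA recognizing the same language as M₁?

4

First remove the unreachable states {q4}; 4 states remain.
P0 = {q2,q3} | {q0,q1}.
Split {q2,q3} by δ(·,0) → {q2} and {q3}.
On input 0, block {q0,q1} splits into {q0} and {q1}.
Stable partition: {q2} | {q0} | {q3} | {q1} — 4 equivalence classes.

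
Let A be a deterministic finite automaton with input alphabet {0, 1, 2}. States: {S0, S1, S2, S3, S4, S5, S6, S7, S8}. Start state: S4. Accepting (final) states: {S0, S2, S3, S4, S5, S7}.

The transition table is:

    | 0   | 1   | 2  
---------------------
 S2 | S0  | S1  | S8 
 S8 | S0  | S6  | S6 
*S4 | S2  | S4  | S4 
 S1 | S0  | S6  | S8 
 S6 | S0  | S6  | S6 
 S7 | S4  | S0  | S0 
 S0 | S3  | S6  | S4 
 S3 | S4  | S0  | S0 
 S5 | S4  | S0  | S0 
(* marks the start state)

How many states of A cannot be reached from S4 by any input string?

2

No path from S4 leads to S5, S7; the other 7 states are all reachable.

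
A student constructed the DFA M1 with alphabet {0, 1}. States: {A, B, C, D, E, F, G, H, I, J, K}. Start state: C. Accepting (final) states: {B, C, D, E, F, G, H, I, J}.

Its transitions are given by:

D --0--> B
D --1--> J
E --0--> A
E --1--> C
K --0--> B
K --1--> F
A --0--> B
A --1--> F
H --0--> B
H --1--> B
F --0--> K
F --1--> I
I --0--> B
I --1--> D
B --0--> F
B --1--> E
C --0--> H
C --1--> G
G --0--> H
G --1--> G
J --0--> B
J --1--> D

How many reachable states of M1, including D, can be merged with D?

3

P0 = {B,C,D,E,F,G,H,I,J} | {A,K}.
Refine {B,C,D,E,F,G,H,I,J} on symbol 0: members go to different blocks, giving {B,C,D,G,H,I,J} and {E,F}.
Refine {B,C,D,G,H,I,J} on symbol 0: members go to different blocks, giving {C,D,G,H,I,J} and {B}.
Split {C,D,G,H,I,J} by δ(·,0) → {D,H,I,J} and {C,G}.
On input 1, block {D,H,I,J} splits into {D,I,J} and {H}.
Refine {E,F} on symbol 1: members go to different blocks, giving {E} and {F}.
The partition is now stable with 7 blocks: {D,I,J} | {A,K} | {E} | {B} | {C,G} | {H} | {F}.
State D belongs to the block {D,I,J}, which has 3 states.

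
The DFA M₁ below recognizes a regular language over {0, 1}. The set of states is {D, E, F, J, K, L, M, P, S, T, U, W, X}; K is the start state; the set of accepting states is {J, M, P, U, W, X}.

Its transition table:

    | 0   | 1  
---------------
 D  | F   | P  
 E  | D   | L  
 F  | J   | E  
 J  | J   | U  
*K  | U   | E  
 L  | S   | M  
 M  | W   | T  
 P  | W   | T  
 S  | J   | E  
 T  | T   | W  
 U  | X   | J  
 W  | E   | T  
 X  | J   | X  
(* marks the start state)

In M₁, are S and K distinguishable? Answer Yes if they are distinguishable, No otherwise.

No

P0 = {J,M,P,U,W,X} | {D,E,F,K,L,S,T}.
Split {J,M,P,U,W,X} by δ(·,0) → {J,M,P,U,X} and {W}.
On input 0, block {J,M,P,U,X} splits into {J,U,X} and {M,P}.
Split {D,E,F,K,L,S,T} by δ(·,0) → {D,E,L,T} and {F,K,S}.
Refine {D,E,L,T} on symbol 0: members go to different blocks, giving {E,T} and {D,L}.
Refine {E,T} on symbol 0: members go to different blocks, giving {T} and {E}.
No further refinement is possible. Final partition (7 blocks): {J,U,X} | {T} | {W} | {M,P} | {F,K,S} | {D,L} | {E}.
S and K lie in the same block of the stable partition, so they are equivalent — no string distinguishes them.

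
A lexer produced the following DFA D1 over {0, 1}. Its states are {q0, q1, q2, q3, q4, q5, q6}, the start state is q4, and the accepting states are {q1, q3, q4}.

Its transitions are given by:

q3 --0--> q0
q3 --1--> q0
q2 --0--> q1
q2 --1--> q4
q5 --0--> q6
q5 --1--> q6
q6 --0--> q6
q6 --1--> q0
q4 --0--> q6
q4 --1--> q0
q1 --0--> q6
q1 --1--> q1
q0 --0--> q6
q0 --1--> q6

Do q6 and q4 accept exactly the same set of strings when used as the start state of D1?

No

States {q1,q2,q3,q5} cannot be reached from the start state, so discard them.
Initial partition by acceptance: {q4} | {q0,q6}.
Stable partition: {q4} | {q0,q6} — 2 equivalence classes.
q6 and q4 end up in different blocks, so they are distinguishable. For instance, the string 'ε' is accepted from only q4.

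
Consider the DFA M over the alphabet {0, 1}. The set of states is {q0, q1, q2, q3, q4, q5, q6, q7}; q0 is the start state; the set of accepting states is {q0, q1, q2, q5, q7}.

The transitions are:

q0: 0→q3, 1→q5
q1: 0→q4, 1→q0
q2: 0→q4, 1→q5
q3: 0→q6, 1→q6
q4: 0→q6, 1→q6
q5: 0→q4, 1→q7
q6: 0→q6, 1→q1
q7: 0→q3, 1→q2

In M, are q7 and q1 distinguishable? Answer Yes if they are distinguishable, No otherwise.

No

All states are reachable from the start state.
Initial partition by acceptance: {q0,q1,q2,q5,q7} | {q3,q4,q6}.
Split {q3,q4,q6} by δ(·,1) → {q3,q4} and {q6}.
No further refinement is possible. Final partition (3 blocks): {q0,q1,q2,q5,q7} | {q3,q4} | {q6}.
q7 and q1 lie in the same block of the stable partition, so they are equivalent — no string distinguishes them.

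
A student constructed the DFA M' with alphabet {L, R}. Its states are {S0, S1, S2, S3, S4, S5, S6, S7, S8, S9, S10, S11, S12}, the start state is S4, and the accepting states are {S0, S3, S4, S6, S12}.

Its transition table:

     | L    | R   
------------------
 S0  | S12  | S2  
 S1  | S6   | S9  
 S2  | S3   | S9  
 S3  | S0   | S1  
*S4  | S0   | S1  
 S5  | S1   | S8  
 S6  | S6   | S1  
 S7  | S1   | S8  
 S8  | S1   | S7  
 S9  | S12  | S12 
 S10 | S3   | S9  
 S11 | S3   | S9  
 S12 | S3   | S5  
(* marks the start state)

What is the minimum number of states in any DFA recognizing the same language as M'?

States {S10,S11} cannot be reached from the start state, so discard them.
Initial partition by acceptance: {S0,S3,S4,S6,S12} | {S1,S2,S5,S7,S8,S9}.
Refine {S1,S2,S5,S7,S8,S9} on symbol L: members go to different blocks, giving {S1,S2,S9} and {S5,S7,S8}.
On input R, block {S0,S3,S4,S6,S12} splits into {S0,S3,S4,S6} and {S12}.
Refine {S0,S3,S4,S6} on symbol L: members go to different blocks, giving {S3,S4,S6} and {S0}.
Split {S3,S4,S6} by δ(·,L) → {S3,S4} and {S6}.
Split {S1,S2,S9} by δ(·,L) → {S1} and {S2} and {S9}.
Stable partition: {S3,S4} | {S1} | {S5,S7,S8} | {S12} | {S0} | {S6} | {S2} | {S9} — 8 equivalence classes.

8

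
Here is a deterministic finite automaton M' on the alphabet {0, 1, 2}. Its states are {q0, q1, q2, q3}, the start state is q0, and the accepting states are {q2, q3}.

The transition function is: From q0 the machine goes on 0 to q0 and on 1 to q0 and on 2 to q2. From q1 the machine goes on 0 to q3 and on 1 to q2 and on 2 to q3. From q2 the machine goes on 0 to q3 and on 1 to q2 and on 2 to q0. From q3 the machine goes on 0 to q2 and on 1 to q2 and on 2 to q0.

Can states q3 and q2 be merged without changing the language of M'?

First remove the unreachable states {q1}; 3 states remain.
Start with accepting vs non-accepting: {q2,q3} | {q0}.
Stable partition: {q2,q3} | {q0} — 2 equivalence classes.
q3 and q2 lie in the same block of the stable partition, so they are equivalent — no string distinguishes them.

Yes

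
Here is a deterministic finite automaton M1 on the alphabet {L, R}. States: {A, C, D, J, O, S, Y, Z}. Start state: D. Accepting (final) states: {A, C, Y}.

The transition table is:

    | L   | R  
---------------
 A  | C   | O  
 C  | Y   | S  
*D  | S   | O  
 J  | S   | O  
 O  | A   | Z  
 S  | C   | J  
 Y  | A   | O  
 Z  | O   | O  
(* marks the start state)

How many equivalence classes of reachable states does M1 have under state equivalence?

3

Every state is reachable, so we keep all 8.
P0 = {A,C,Y} | {D,J,O,S,Z}.
Split {D,J,O,S,Z} by δ(·,L) → {D,J,Z} and {O,S}.
No further refinement is possible. Final partition (3 blocks): {A,C,Y} | {D,J,Z} | {O,S}.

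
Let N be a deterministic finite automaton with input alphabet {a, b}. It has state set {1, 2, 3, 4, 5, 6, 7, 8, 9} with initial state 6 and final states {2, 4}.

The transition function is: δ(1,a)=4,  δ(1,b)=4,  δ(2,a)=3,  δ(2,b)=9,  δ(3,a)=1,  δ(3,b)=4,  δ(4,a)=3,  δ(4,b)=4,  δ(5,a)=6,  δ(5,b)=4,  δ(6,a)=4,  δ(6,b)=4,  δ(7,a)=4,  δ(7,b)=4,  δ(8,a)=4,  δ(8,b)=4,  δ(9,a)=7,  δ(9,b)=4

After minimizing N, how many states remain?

3

States {2,5,7,8,9} cannot be reached from the start state, so discard them.
P0 = {4} | {1,3,6}.
Split {1,3,6} by δ(·,a) → {1,6} and {3}.
Stable partition: {4} | {1,6} | {3} — 3 equivalence classes.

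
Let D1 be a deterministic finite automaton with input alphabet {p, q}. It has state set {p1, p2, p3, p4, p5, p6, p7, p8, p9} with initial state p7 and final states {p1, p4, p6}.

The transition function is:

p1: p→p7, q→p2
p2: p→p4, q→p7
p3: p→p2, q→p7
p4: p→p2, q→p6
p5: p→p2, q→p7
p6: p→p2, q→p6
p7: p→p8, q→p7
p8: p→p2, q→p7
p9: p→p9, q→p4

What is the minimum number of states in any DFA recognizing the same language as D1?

First remove the unreachable states {p1,p3,p5,p9}; 5 states remain.
P0 = {p4,p6} | {p2,p7,p8}.
Split {p2,p7,p8} by δ(·,p) → {p7,p8} and {p2}.
On input p, block {p7,p8} splits into {p7} and {p8}.
The partition is now stable with 4 blocks: {p4,p6} | {p7} | {p2} | {p8}.

4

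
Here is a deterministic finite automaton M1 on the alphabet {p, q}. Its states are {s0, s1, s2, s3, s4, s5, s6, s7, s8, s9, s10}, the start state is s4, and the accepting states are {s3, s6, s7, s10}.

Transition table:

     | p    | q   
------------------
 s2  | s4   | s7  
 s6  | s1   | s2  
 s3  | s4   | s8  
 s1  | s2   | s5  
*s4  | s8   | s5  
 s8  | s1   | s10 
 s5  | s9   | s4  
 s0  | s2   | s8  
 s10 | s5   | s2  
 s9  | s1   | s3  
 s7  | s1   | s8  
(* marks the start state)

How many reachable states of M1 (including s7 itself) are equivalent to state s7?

States {s0,s6} cannot be reached from the start state, so discard them.
Initial partition by acceptance: {s3,s7,s10} | {s1,s2,s4,s5,s8,s9}.
Split {s1,s2,s4,s5,s8,s9} by δ(·,q) → {s1,s4,s5} and {s2,s8,s9}.
Stable partition: {s3,s7,s10} | {s1,s4,s5} | {s2,s8,s9} — 3 equivalence classes.
The equivalence class containing s7 is {s3,s7,s10}, of size 3.

3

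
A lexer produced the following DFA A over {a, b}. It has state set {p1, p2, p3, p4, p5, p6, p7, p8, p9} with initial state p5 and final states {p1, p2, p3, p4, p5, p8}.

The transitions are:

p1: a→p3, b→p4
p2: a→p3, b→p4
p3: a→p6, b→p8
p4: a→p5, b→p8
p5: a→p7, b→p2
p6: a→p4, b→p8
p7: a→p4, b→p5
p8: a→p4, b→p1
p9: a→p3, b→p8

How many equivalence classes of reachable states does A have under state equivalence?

7

First remove the unreachable states {p9}; 8 states remain.
Initial partition by acceptance: {p1,p2,p3,p4,p5,p8} | {p6,p7}.
On input a, block {p1,p2,p3,p4,p5,p8} splits into {p1,p2,p4,p8} and {p3,p5}.
Refine {p1,p2,p4,p8} on symbol a: members go to different blocks, giving {p1,p2,p4} and {p8}.
Refine {p1,p2,p4} on symbol b: members go to different blocks, giving {p1,p2} and {p4}.
Split {p6,p7} by δ(·,b) → {p6} and {p7}.
Split {p3,p5} by δ(·,a) → {p3} and {p5}.
No further refinement is possible. Final partition (7 blocks): {p1,p2} | {p6} | {p3} | {p8} | {p4} | {p7} | {p5}.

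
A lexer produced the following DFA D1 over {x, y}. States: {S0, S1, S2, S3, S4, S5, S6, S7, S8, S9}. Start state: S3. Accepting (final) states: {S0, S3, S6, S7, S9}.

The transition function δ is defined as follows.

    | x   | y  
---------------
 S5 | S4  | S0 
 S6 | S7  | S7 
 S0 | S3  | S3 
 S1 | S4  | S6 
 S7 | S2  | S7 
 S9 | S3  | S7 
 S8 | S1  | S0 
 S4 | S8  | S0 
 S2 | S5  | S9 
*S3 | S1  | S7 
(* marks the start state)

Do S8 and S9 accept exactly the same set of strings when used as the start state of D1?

Initial partition by acceptance: {S0,S3,S6,S7,S9} | {S1,S2,S4,S5,S8}.
On input x, block {S0,S3,S6,S7,S9} splits into {S0,S6,S9} and {S3,S7}.
No further refinement is possible. Final partition (3 blocks): {S0,S6,S9} | {S1,S2,S4,S5,S8} | {S3,S7}.
S8 and S9 end up in different blocks, so they are distinguishable. For instance, the string 'ε' is accepted from only S9.

No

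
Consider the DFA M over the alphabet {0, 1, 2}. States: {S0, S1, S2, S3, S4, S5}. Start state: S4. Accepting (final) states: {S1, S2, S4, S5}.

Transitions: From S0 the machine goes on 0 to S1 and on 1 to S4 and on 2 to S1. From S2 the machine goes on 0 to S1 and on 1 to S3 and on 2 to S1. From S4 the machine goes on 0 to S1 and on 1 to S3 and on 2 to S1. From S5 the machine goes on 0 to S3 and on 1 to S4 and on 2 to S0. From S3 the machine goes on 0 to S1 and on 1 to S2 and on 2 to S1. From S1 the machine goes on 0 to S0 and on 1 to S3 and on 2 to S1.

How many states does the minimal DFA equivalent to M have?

3

First remove the unreachable states {S5}; 5 states remain.
Start with accepting vs non-accepting: {S1,S2,S4} | {S0,S3}.
Refine {S1,S2,S4} on symbol 0: members go to different blocks, giving {S2,S4} and {S1}.
The partition is now stable with 3 blocks: {S2,S4} | {S0,S3} | {S1}.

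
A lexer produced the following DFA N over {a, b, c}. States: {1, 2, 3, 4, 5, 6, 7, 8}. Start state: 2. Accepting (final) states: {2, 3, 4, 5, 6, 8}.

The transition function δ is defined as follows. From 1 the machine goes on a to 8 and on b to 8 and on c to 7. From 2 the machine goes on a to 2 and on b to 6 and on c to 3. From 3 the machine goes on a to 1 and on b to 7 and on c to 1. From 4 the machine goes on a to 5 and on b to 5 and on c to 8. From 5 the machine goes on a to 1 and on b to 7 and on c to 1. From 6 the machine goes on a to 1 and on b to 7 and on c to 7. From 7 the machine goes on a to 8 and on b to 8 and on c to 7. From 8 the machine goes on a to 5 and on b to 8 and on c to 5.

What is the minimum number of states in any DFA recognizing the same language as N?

Reachable states from the start: {1,2,3,5,6,7,8}. Unreachable: {4} — drop them.
P0 = {2,3,5,6,8} | {1,7}.
Refine {2,3,5,6,8} on symbol a: members go to different blocks, giving {3,5,6} and {2,8}.
On input a, block {2,8} splits into {2} and {8}.
Stable partition: {3,5,6} | {1,7} | {2} | {8} — 4 equivalence classes.

4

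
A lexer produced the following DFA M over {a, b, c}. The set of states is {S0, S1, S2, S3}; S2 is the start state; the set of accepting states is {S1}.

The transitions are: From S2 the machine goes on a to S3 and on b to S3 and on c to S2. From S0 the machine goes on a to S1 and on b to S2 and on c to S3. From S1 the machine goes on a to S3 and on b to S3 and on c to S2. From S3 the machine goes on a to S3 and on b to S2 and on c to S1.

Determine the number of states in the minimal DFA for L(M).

First remove the unreachable states {S0}; 3 states remain.
P0 = {S1} | {S2,S3}.
On input c, block {S2,S3} splits into {S2} and {S3}.
No further refinement is possible. Final partition (3 blocks): {S1} | {S2} | {S3}.

3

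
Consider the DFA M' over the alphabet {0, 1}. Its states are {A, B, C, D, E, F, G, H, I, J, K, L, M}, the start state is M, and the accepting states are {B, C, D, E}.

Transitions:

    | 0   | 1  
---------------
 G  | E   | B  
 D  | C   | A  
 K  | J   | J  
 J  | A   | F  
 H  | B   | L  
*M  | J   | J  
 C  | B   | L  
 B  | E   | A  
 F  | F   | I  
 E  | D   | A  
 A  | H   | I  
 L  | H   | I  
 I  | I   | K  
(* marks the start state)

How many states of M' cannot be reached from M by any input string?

1

No path from M leads to G; the other 12 states are all reachable.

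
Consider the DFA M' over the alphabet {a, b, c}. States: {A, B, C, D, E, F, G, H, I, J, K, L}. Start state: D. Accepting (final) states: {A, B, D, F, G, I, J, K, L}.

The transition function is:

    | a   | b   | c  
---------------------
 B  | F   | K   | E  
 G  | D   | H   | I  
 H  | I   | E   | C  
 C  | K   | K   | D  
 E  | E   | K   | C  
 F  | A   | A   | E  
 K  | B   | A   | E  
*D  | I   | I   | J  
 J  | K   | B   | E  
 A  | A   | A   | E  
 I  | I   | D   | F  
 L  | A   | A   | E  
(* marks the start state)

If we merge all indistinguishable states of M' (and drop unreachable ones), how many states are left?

4

Reachable states from the start: {A,B,C,D,E,F,I,J,K}. Unreachable: {G,H,L} — drop them.
Start with accepting vs non-accepting: {A,B,D,F,I,J,K} | {C,E}.
Refine {A,B,D,F,I,J,K} on symbol c: members go to different blocks, giving {A,B,F,J,K} and {D,I}.
On input a, block {C,E} splits into {C} and {E}.
Stable partition: {A,B,F,J,K} | {C} | {D,I} | {E} — 4 equivalence classes.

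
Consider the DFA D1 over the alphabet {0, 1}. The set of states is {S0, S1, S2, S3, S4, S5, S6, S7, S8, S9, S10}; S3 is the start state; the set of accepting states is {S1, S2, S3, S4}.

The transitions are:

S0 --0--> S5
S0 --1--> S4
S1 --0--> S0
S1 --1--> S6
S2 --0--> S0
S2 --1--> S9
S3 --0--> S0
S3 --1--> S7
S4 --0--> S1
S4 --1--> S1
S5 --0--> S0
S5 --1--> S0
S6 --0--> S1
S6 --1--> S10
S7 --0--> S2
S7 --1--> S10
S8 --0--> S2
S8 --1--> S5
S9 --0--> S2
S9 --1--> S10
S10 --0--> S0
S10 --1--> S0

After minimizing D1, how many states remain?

5

States {S8} cannot be reached from the start state, so discard them.
P0 = {S1,S2,S3,S4} | {S0,S5,S6,S7,S9,S10}.
Refine {S1,S2,S3,S4} on symbol 0: members go to different blocks, giving {S1,S2,S3} and {S4}.
On input 0, block {S0,S5,S6,S7,S9,S10} splits into {S0,S5,S10} and {S6,S7,S9}.
On input 1, block {S0,S5,S10} splits into {S5,S10} and {S0}.
Stable partition: {S1,S2,S3} | {S5,S10} | {S4} | {S6,S7,S9} | {S0} — 5 equivalence classes.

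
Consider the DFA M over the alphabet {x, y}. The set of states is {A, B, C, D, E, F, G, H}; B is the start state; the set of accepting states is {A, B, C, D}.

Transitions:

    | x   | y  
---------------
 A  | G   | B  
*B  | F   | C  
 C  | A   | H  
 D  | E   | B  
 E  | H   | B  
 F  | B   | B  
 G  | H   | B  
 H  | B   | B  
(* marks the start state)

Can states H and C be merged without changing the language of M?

No

First remove the unreachable states {D,E}; 6 states remain.
P0 = {A,B,C} | {F,G,H}.
Refine {A,B,C} on symbol x: members go to different blocks, giving {A,B} and {C}.
Refine {A,B} on symbol y: members go to different blocks, giving {A} and {B}.
Refine {F,G,H} on symbol x: members go to different blocks, giving {F,H} and {G}.
No further refinement is possible. Final partition (5 blocks): {A} | {F,H} | {C} | {B} | {G}.
H and C end up in different blocks, so they are distinguishable. For instance, the string 'ε' is accepted from only C.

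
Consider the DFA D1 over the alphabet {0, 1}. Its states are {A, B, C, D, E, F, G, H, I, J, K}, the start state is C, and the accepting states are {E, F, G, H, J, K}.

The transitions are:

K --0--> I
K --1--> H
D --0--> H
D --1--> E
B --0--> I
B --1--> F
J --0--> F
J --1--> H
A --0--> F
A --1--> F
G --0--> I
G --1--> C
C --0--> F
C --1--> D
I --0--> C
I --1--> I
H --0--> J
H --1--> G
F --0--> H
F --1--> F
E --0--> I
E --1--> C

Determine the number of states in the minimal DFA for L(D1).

States {A,B,K} cannot be reached from the start state, so discard them.
Start with accepting vs non-accepting: {E,F,G,H,J} | {C,D,I}.
Refine {E,F,G,H,J} on symbol 0: members go to different blocks, giving {F,H,J} and {E,G}.
Split {F,H,J} by δ(·,1) → {F,J} and {H}.
Refine {F,J} on symbol 0: members go to different blocks, giving {F} and {J}.
On input 0, block {C,D,I} splits into {C} and {D} and {I}.
Stable partition: {F} | {C} | {E,G} | {H} | {J} | {D} | {I} — 7 equivalence classes.

7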